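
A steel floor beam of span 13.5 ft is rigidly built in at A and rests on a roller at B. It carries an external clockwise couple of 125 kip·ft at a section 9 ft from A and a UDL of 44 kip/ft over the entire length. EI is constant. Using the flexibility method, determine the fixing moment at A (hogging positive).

M_A = 960.7 kip·ft

Remove the prop at B; the released (primary) structure is a cantilever built in at A.
Free-end deflection of the primary structure under the applied loading (downward +):
  clockwise couple 125 at a = 9: M₀a(2L − a)/(2EI) = 10125/EI
  UDL 44: wL⁴/(8EI) = 182683/EI
  δ_0 = 192808/EI
Tip deflection under a unit load at B: L³/(3EI) = 820.1/EI.
Compatibility at B: δ_0 − R_B·δ_{BB} = 0, so R_B = 192808/820.1 = 235.1 kip.
Moment equilibrium about A: M_A = Σ(load moments about A) − R_B·L = 4134 − 235.1×13.5 = 960.7 kip·ft.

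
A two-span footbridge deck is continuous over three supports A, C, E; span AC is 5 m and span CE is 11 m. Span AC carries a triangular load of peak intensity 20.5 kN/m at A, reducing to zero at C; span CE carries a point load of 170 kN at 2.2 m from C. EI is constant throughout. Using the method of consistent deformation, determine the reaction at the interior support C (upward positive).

R_C = 209.7 kN

Release continuity at C by inserting a hinge; the redundant is the internal moment M_C. The primary structure is two simply-supported spans AC and CE.
End slopes at the hinge C, treating each span as simply supported:
  span AC: triangular load, peak 20.5: 7w₀L³/(360EI) = 49.83/EI
  span CE: point load 170 at a = 2.2: Pab(L + b)/(6LEI) = 987.4/EI
  relative rotation θ_0 = (49.83 + 987.4)/EI = 1037/EI
A unit hogging moment at C produces rotation L₁/(3EI) + L₂/(3EI) = 5.333/EI.
Slope continuity at C: θ_0 = M_C·5.333/EI, so M_C = 1037/5.333 = 194.5 kN·m (hogging).
Span AC, ΣM about A with M_C applied at C: R_C^{AC}·5 = 85.42 + 194.5, so R_C^{AC} = 55.98 kN and R_A = 51.25 − 55.98 = -4.728 kN.
Span CE, ΣM about E: R_C^{CE}·11 = 1496 + 194.5, so R_C^{CE} = 153.7 kN and R_E = 170 − 153.7 = 16.32 kN.
R_C = 55.98 + 153.7 = 209.7 kN.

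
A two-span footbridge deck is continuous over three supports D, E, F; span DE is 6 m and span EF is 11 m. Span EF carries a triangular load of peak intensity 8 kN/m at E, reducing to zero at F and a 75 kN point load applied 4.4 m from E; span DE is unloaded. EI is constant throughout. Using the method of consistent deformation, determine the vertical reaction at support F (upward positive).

R_F = 31.55 kN

Release continuity at E by inserting a hinge; the redundant is the internal moment M_E. The primary structure is two simply-supported spans DE and EF.
End slopes at the hinge E, treating each span as simply supported:
  span EF: triangular load, peak 8: w₀L³/(45EI) = 236.6/EI
  span EF: point load 75 at a = 4.4: Pab(L + b)/(6LEI) = 580.8/EI
  relative rotation θ_0 = (0 + 817.4)/EI = 817.4/EI
A unit hogging moment at E produces rotation L₁/(3EI) + L₂/(3EI) = 5.667/EI.
Slope continuity at E: θ_0 = M_E·5.667/EI, so M_E = 817.4/5.667 = 144.3 kN·m (hogging).
Span EF, ΣM about F: R_E^{EF}·11 = 817.7 + 144.3, so R_E^{EF} = 87.45 kN and R_F = 119 − 87.45 = 31.55 kN.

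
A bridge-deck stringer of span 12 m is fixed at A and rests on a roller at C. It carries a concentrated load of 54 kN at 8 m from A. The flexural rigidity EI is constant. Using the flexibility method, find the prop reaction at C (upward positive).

R_C = 28 kN

Choose R_C as the redundant. The primary structure is the cantilever fixed at A.
Primary-structure tip deflection at C by superposition:
  point load 54 at a = 8: Pa²(3L − a)/(6EI) = 16128/EI
Flexibility coefficient — unit upward force at C: δ_{CC} = L³/(3EI) = 576/EI.
Compatibility at C: δ_0 − R_C·δ_{CC} = 0, so R_C = 16128/576 = 28 kN.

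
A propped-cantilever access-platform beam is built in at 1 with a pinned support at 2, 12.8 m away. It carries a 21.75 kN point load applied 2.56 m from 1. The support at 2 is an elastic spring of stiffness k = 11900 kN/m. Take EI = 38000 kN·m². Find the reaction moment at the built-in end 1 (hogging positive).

M_1 = 40.16 kN·m

Release the roller at 2. Primary structure: cantilever fixed at 1.
Free-end deflection of the primary structure under the applied loading (downward +):
  point load 21.75 at a = 2.56: Pa²(3L − a)/(6EI) = 851.4/EI
Tip deflection under a unit load at 2: L³/(3EI) = 699.1/EI.
With EI = 38000 kN·m²: δ_0 = 0.022406 m and δ_{22} = 0.018396 m/kN.
Compatibility — the spring shortens by R_2/k under the reaction it provides: δ_0 − R_2·δ_{22} = R_2/k. With 1/k = 0.000084 m/kN, R_2 = δ_0 / (δ_{22} + 1/k) = 0.022406 / (0.018396 + 0.000084) = 1.212 kN.
Moment equilibrium about 1: M_1 = Σ(load moments about 1) − R_2·L = 55.68 − 1.212×12.8 = 40.16 kN·m.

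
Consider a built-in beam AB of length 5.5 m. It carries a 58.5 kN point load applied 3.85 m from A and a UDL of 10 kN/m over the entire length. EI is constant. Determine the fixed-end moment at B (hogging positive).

Release both end moments; the primary structure is a simply-supported span AB with redundants M_A and M_B.
On the primary (simply-supported) span, the end slopes from the loading are:
  at A: point load 58.5 at a = 3.85: Pab(L + b)/(6LEI) = 80.52/EI
  at B: point load 58.5 at a = 3.85: Pab(L + a)/(6LEI) = 105.3/EI
  at A: UDL 10: wL³/(24EI) = 69.32/EI
  at B: UDL 10: wL³/(24EI) = 69.32/EI
  θ_A0 = 149.8/EI,  θ_B0 = 174.6/EI
Flexibility coefficients: a unit moment at one end gives L/(3EI) there and L/(6EI) at the far end, so f₁₁ = f₂₂ = 1.833/EI and f₁₂ = f₂₁ = 0.9167/EI.
Compatibility — zero rotation at each built-in end:
  1.833 M_A + 0.9167 M_B = 149.8
  0.9167 M_A + 1.833 M_B = 174.6
Solving the pair gives M_A = 45.48 kN·m and M_B = 72.51 kN·m (hogging).

M_B = 72.51 kN·m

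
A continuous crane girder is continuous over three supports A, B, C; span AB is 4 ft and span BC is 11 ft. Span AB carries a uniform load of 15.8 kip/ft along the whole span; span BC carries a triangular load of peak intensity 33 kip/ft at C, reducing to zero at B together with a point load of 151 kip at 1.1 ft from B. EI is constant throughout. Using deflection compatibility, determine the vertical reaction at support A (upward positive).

R_A = -39.25 kip

Insert a hinge at B; M_B is the redundant, and each span becomes simply supported.
Rotations at B on the released spans (each span's end-slope, ×1/EI):
  span AB: UDL 15.8: wL³/(24EI) = 42.13/EI
  span BC: triangular load, peak 33: 7w₀L³/(360EI) = 854.1/EI
  span BC: point load 151 at a = 1.1: Pab(L + b)/(6LEI) = 520.7/EI
  relative rotation θ_0 = (42.13 + 1375)/EI = 1417/EI
A unit hogging moment at B produces rotation L₁/(3EI) + L₂/(3EI) = 5/EI.
Slope continuity at B: θ_0 = M_B·5/EI, so M_B = 1417/5 = 283.4 kip·ft (hogging).
Span AB, ΣM about A with M_B applied at B: R_B^{AB}·4 = 126.4 + 283.4, so R_B^{AB} = 102.4 kip and R_A = 63.2 − 102.4 = -39.25 kip.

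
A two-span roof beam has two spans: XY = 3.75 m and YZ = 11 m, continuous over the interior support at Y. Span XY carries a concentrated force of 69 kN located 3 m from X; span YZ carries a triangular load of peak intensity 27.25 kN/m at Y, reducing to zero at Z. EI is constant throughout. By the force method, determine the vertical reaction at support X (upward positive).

R_X = -32.44 kN

Insert a hinge at Y; M_Y is the redundant, and each span becomes simply supported.
Discontinuity in slope at Y on the released structure — sum the simple-span end rotations:
  span XY: point load 69 at a = 3: Pab(L + a)/(6LEI) = 46.58/EI
  span YZ: triangular load, peak 27.25: w₀L³/(45EI) = 806/EI
  relative rotation θ_0 = (46.58 + 806)/EI = 852.6/EI
A unit hogging moment at Y produces rotation L₁/(3EI) + L₂/(3EI) = 4.917/EI.
Slope continuity at Y: θ_0 = M_Y·4.917/EI, so M_Y = 852.6/4.917 = 173.4 kN·m (hogging).
Span XY, ΣM about X with M_Y applied at Y: R_Y^{XY}·3.75 = 207 + 173.4, so R_Y^{XY} = 101.4 kN and R_X = 69 − 101.4 = -32.44 kN.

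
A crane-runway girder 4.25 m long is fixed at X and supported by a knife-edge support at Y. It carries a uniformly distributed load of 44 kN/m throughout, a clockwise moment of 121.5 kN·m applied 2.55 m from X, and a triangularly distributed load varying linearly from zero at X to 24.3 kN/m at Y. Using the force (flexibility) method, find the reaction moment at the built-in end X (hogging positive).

M_X = 93.36 kN·m

Take the reaction at Y as the redundant and release it; the primary structure is a cantilever fixed at X.
Deflection at Y on the released cantilever, summing each load's contribution:
  UDL 44: wL⁴/(8EI) = 1794/EI
  clockwise couple 121.5 at a = 2.55: M₀a(2L − a)/(2EI) = 921.7/EI
  triangular load, peak 24.3 at the free end: 11w₀L⁴/(120EI) = 726.7/EI
  δ_0 = 3443/EI
Flexibility coefficient — unit upward force at Y: δ_{YY} = L³/(3EI) = 25.59/EI.
The prop prevents deflection at Y: R_Y = δ_0/δ_{YY} = 3443/25.59 = 134.5 kN.
Moment equilibrium about X: M_X = Σ(load moments about X) − R_Y·L = 665.2 − 134.5×4.25 = 93.36 kN·m.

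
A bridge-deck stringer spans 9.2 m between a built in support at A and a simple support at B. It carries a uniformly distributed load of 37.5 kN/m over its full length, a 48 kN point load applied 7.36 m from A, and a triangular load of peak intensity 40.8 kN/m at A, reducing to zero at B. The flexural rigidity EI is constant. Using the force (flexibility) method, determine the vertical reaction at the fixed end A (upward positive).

Remove the prop at B; the released (primary) structure is a cantilever built in at A.
Downward deflection at the released point B due to the loads:
  UDL 37.5: wL⁴/(8EI) = 33581/EI
  point load 48 at a = 7.36: Pa²(3L − a)/(6EI) = 8771/EI
  triangular load, peak 40.8 at the fixed end: w₀L⁴/(30EI) = 9743/EI
  δ_0 = 52095/EI
Flexibility coefficient — unit upward force at B: δ_{BB} = L³/(3EI) = 259.6/EI.
Compatibility at B: δ_0 − R_B·δ_{BB} = 0, so R_B = 52095/259.6 = 200.7 kN.
Vertical equilibrium: R_A = ΣP − R_B = 580.7 − 200.7 = 380 kN.

R_A = 380 kN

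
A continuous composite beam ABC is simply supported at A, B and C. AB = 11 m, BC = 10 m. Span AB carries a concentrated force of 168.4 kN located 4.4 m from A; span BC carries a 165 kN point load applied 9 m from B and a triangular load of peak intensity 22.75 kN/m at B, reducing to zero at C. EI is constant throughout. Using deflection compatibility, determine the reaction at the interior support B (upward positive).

Release continuity at B by inserting a hinge; the redundant is the internal moment M_B. The primary structure is two simply-supported spans AB and BC.
Rotations at B on the released spans (each span's end-slope, ×1/EI):
  span AB: point load 168.4 at a = 4.4: Pab(L + a)/(6LEI) = 1141/EI
  span BC: point load 165 at a = 9: Pab(L + b)/(6LEI) = 272.2/EI
  span BC: triangular load, peak 22.75: w₀L³/(45EI) = 505.6/EI
  relative rotation θ_0 = (1141 + 777.8)/EI = 1919/EI
A unit hogging moment at B produces rotation L₁/(3EI) + L₂/(3EI) = 7/EI.
Slope continuity at B: θ_0 = M_B·7/EI, so M_B = 1919/7 = 274.1 kN·m (hogging).
Span AB, ΣM about A with M_B applied at B: R_B^{AB}·11 = 741 + 274.1, so R_B^{AB} = 92.28 kN and R_A = 168.4 − 92.28 = 76.12 kN.
Span BC, ΣM about C: R_B^{BC}·10 = 923.3 + 274.1, so R_B^{BC} = 119.7 kN and R_C = 278.8 − 119.7 = 159 kN.
R_B = 92.28 + 119.7 = 212 kN.

R_B = 212 kN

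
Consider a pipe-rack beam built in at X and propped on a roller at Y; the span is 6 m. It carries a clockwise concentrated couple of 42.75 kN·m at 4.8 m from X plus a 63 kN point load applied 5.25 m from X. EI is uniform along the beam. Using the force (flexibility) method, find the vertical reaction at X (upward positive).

R_X = 1.491 kN

Remove the prop at Y; the released (primary) structure is a cantilever built in at X.
Free-end deflection of the primary structure under the applied loading (downward +):
  clockwise couple 42.75 at a = 4.8: M₀a(2L − a)/(2EI) = 738.7/EI
  point load 63 at a = 5.25: Pa²(3L − a)/(6EI) = 3690/EI
  δ_0 = 4429/EI
Tip deflection under a unit load at Y: L³/(3EI) = 72/EI.
Compatibility at Y: δ_0 − R_Y·δ_{YY} = 0, so R_Y = 4429/72 = 61.51 kN.
Vertical equilibrium: R_X = ΣP − R_Y = 63 − 61.51 = 1.491 kN.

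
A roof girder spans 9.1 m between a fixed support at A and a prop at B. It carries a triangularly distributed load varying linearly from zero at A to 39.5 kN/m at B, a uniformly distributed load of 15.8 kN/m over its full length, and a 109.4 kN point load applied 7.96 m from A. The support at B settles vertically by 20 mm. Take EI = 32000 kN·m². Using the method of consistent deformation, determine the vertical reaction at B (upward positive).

R_B = 239.2 kN

Release the roller at B. Primary structure: cantilever fixed at A.
Downward deflection at the released point B due to the loads:
  triangular load, peak 39.5 at the free end: 11w₀L⁴/(120EI) = 24830/EI
  UDL 15.8: wL⁴/(8EI) = 13544/EI
  point load 109.4 at a = 7.96: Pa²(3L − a)/(6EI) = 22343/EI
  δ_0 = 60717/EI
Flexibility coefficient — unit upward force at B: δ_{BB} = L³/(3EI) = 251.2/EI.
With EI = 32000 kN·m²: δ_0 = 1.8974 m and δ_{BB} = 0.00785 m/kN.
Compatibility — the beam at B must follow the support down by 0.02 m: δ_0 − R_B·δ_{BB} = 0.02, so R_B = (1.8974 − 0.02)/0.00785 = 239.2 kN.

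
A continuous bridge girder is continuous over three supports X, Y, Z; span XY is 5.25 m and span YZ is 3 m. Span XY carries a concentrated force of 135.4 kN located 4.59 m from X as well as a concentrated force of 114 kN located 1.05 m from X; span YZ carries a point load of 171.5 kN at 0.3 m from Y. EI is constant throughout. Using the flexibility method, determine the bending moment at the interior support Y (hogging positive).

M_Y = 99.15 kN·m

Release continuity at Y by inserting a hinge; the redundant is the internal moment M_Y. The primary structure is two simply-supported spans XY and YZ.
Rotations at Y on the released spans (each span's end-slope, ×1/EI):
  span XY: point load 135.4 at a = 4.59: Pab(L + a)/(6LEI) = 128.1/EI
  span XY: point load 114 at a = 1.05: Pab(L + a)/(6LEI) = 100.5/EI
  span YZ: point load 171.5 at a = 0.3: Pab(L + b)/(6LEI) = 43.99/EI
  relative rotation θ_0 = (228.7 + 43.99)/EI = 272.7/EI
A unit hogging moment at Y produces rotation L₁/(3EI) + L₂/(3EI) = 2.75/EI.
Slope continuity at Y: θ_0 = M_Y·2.75/EI, so M_Y = 272.7/2.75 = 99.15 kN·m (hogging).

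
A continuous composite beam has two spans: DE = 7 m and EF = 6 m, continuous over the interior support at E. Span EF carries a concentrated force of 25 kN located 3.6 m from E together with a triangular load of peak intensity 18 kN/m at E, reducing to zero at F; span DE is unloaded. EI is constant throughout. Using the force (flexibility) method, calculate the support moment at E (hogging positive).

Release continuity at E by inserting a hinge; the redundant is the internal moment M_E. The primary structure is two simply-supported spans DE and EF.
Discontinuity in slope at E on the released structure — sum the simple-span end rotations:
  span EF: point load 25 at a = 3.6: Pab(L + b)/(6LEI) = 50.4/EI
  span EF: triangular load, peak 18: w₀L³/(45EI) = 86.4/EI
  relative rotation θ_0 = (0 + 136.8)/EI = 136.8/EI
A unit hogging moment at E produces rotation L₁/(3EI) + L₂/(3EI) = 4.333/EI.
Slope continuity at E: θ_0 = M_E·4.333/EI, so M_E = 136.8/4.333 = 31.57 kN·m (hogging).

M_E = 31.57 kN·m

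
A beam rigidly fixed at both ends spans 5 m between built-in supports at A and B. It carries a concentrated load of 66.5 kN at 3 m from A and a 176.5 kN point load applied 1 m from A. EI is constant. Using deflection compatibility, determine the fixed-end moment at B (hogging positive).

Take the two fixed-end moments M_A, M_B as redundants; the released structure is the simple span AB.
Simple-span end rotations at A and B under the given loads:
  at A: point load 66.5 at a = 3: Pab(L + b)/(6LEI) = 93.1/EI
  at B: point load 66.5 at a = 3: Pab(L + a)/(6LEI) = 106.4/EI
  at A: point load 176.5 at a = 1: Pab(L + b)/(6LEI) = 211.8/EI
  at B: point load 176.5 at a = 1: Pab(L + a)/(6LEI) = 141.2/EI
  θ_A0 = 304.9/EI,  θ_B0 = 247.6/EI
Flexibility coefficients: a unit moment at one end gives L/(3EI) there and L/(6EI) at the far end, so f₁₁ = f₂₂ = 1.667/EI and f₁₂ = f₂₁ = 0.8333/EI.
Compatibility — zero rotation at each built-in end:
  1.667 M_A + 0.8333 M_B = 304.9
  0.8333 M_A + 1.667 M_B = 247.6
Solving the pair gives M_A = 144.9 kN·m and M_B = 76.12 kN·m (hogging).

M_B = 76.12 kN·m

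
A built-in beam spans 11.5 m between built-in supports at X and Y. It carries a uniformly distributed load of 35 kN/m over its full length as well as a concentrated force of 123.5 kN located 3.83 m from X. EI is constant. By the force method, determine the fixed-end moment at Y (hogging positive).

M_Y = 490.8 kN·m

Take the two fixed-end moments M_X, M_Y as redundants; the released structure is the simple span XY.
On the primary (simply-supported) span, the end slopes from the loading are:
  at X: UDL 35: wL³/(24EI) = 2218/EI
  at Y: UDL 35: wL³/(24EI) = 2218/EI
  at X: point load 123.5 at a = 3.83: Pab(L + b)/(6LEI) = 1008/EI
  at Y: point load 123.5 at a = 3.83: Pab(L + a)/(6LEI) = 806/EI
  θ_X0 = 3226/EI,  θ_Y0 = 3024/EI
Flexibility coefficients: a unit moment at one end gives L/(3EI) there and L/(6EI) at the far end, so f₁₁ = f₂₂ = 3.833/EI and f₁₂ = f₂₁ = 1.917/EI.
Compatibility — zero rotation at each built-in end:
  3.833 M_X + 1.917 M_Y = 3226
  1.917 M_X + 3.833 M_Y = 3024
Solving the pair gives M_X = 596.1 kN·m and M_Y = 490.8 kN·m (hogging).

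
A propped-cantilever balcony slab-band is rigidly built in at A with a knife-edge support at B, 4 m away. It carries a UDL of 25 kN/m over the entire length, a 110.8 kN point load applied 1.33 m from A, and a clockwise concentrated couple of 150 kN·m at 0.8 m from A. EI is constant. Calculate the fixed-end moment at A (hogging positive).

Take the reaction at B as the redundant and release it; the primary structure is a cantilever fixed at A.
Primary-structure tip deflection at B by superposition:
  UDL 25: wL⁴/(8EI) = 800/EI
  point load 110.8 at a = 1.33: Pa²(3L − a)/(6EI) = 348.5/EI
  clockwise couple 150 at a = 0.8: M₀a(2L − a)/(2EI) = 432/EI
  δ_0 = 1581/EI
Tip deflection under a unit load at B: L³/(3EI) = 21.33/EI.
The prop prevents deflection at B: R_B = δ_0/δ_{BB} = 1581/21.33 = 74.09 kN.
Moment equilibrium about A: M_A = Σ(load moments about A) − R_B·L = 497.4 − 74.09×4 = 201 kN·m.

M_A = 201 kN·m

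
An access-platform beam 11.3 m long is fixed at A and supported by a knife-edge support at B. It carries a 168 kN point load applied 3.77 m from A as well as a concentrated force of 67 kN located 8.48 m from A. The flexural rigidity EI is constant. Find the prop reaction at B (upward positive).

R_B = 67.37 kN

Choose R_B as the redundant. The primary structure is the cantilever fixed at A.
Downward deflection at the released point B due to the loads:
  point load 168 at a = 3.77: Pa²(3L − a)/(6EI) = 11991/EI
  point load 67 at a = 8.48: Pa²(3L − a)/(6EI) = 20412/EI
  δ_0 = 32403/EI
Flexibility coefficient — unit upward force at B: δ_{BB} = L³/(3EI) = 481/EI.
The prop prevents deflection at B: R_B = δ_0/δ_{BB} = 32403/481 = 67.37 kN.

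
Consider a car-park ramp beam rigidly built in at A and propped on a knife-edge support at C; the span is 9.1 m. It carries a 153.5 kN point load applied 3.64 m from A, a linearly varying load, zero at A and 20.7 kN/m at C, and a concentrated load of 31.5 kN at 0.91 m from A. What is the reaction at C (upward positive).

Take the reaction at C as the redundant and release it; the primary structure is a cantilever fixed at A.
Primary-structure tip deflection at C by superposition:
  point load 153.5 at a = 3.64: Pa²(3L − a)/(6EI) = 8020/EI
  triangular load, peak 20.7 at the free end: 11w₀L⁴/(120EI) = 13012/EI
  point load 31.5 at a = 0.91: Pa²(3L − a)/(6EI) = 114.7/EI
  δ_0 = 21147/EI
Flexibility coefficient — unit upward force at C: δ_{CC} = L³/(3EI) = 251.2/EI.
The prop prevents deflection at C: R_C = δ_0/δ_{CC} = 21147/251.2 = 84.19 kN.

R_C = 84.19 kN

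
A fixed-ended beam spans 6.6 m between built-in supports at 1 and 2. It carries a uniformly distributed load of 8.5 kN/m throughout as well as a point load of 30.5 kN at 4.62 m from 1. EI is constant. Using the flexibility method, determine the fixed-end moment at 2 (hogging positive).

M_2 = 60.45 kN·m

Release both end moments; the primary structure is a simply-supported span 12 with redundants M_1 and M_2.
On the primary (simply-supported) span, the end slopes from the loading are:
  at 1: UDL 8.5: wL³/(24EI) = 101.8/EI
  at 2: UDL 8.5: wL³/(24EI) = 101.8/EI
  at 1: point load 30.5 at a = 4.62: Pab(L + b)/(6LEI) = 60.45/EI
  at 2: point load 30.5 at a = 4.62: Pab(L + a)/(6LEI) = 79.05/EI
  θ_10 = 162.3/EI,  θ_20 = 180.9/EI
Flexibility coefficients: a unit moment at one end gives L/(3EI) there and L/(6EI) at the far end, so f₁₁ = f₂₂ = 2.2/EI and f₁₂ = f₂₁ = 1.1/EI.
Compatibility — zero rotation at each built-in end:
  2.2 M_1 + 1.1 M_2 = 162.3
  1.1 M_1 + 2.2 M_2 = 180.9
Solving the pair gives M_1 = 43.54 kN·m and M_2 = 60.45 kN·m (hogging).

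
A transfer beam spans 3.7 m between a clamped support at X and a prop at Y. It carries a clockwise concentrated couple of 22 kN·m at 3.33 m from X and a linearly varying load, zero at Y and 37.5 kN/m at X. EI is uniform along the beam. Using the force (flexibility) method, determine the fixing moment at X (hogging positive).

Remove the prop at Y; the released (primary) structure is a cantilever built in at X.
Free-end deflection of the primary structure under the applied loading (downward +):
  clockwise couple 22 at a = 3.33: M₀a(2L − a)/(2EI) = 149.1/EI
  triangular load, peak 37.5 at the fixed end: w₀L⁴/(30EI) = 234.3/EI
  δ_0 = 383.4/EI
Flexibility coefficient — unit upward force at Y: δ_{YY} = L³/(3EI) = 16.88/EI.
Compatibility at Y: δ_0 − R_Y·δ_{YY} = 0, so R_Y = 383.4/16.88 = 22.7 kN.
Moment equilibrium about X: M_X = Σ(load moments about X) − R_Y·L = 107.6 − 22.7×3.7 = 23.55 kN·m.

M_X = 23.55 kN·m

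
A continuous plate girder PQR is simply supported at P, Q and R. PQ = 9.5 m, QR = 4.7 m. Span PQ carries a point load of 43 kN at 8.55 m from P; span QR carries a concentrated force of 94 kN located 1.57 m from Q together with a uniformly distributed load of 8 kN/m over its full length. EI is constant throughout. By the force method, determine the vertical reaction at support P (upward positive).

Release continuity at Q by inserting a hinge; the redundant is the internal moment M_Q. The primary structure is two simply-supported spans PQ and QR.
End slopes at the hinge Q, treating each span as simply supported:
  span PQ: point load 43 at a = 8.55: Pab(L + a)/(6LEI) = 110.6/EI
  span QR: point load 94 at a = 1.57: Pab(L + b)/(6LEI) = 128.3/EI
  span QR: UDL 8: wL³/(24EI) = 34.61/EI
  relative rotation θ_0 = (110.6 + 162.9)/EI = 273.5/EI
A unit hogging moment at Q produces rotation L₁/(3EI) + L₂/(3EI) = 4.733/EI.
Slope continuity at Q: θ_0 = M_Q·4.733/EI, so M_Q = 273.5/4.733 = 57.77 kN·m (hogging).
Span PQ, ΣM about P with M_Q applied at Q: R_Q^{PQ}·9.5 = 367.6 + 57.77, so R_Q^{PQ} = 44.78 kN and R_P = 43 − 44.78 = -1.782 kN.

R_P = -1.782 kN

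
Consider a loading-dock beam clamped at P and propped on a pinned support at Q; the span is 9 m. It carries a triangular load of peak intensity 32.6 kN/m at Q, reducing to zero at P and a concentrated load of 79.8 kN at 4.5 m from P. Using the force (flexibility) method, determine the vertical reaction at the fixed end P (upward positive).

Choose R_Q as the redundant. The primary structure is the cantilever fixed at P.
Primary-structure tip deflection at Q by superposition:
  triangular load, peak 32.6 at the free end: 11w₀L⁴/(120EI) = 19606/EI
  point load 79.8 at a = 4.5: Pa²(3L − a)/(6EI) = 6060/EI
  δ_0 = 25666/EI
Tip deflection under a unit load at Q: L³/(3EI) = 243/EI.
Compatibility at Q: δ_0 − R_Q·δ_{QQ} = 0, so R_Q = 25666/243 = 105.6 kN.
Vertical equilibrium: R_P = ΣP − R_Q = 226.5 − 105.6 = 120.9 kN.

R_P = 120.9 kN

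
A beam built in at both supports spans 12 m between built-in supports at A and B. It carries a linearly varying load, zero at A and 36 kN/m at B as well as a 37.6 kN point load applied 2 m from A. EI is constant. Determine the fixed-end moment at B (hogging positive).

M_B = 269.6 kN·m

Take the two fixed-end moments M_A, M_B as redundants; the released structure is the simple span AB.
End rotations of the released simple span under the applied load (×1/EI):
  at A: triangular load, peak 36: 7w₀L³/(360EI) = 1210/EI
  at B: triangular load, peak 36: w₀L³/(45EI) = 1382/EI
  at A: point load 37.6 at a = 2: Pab(L + b)/(6LEI) = 229.8/EI
  at B: point load 37.6 at a = 2: Pab(L + a)/(6LEI) = 146.2/EI
  θ_A0 = 1439/EI,  θ_B0 = 1529/EI
Flexibility coefficients: a unit moment at one end gives L/(3EI) there and L/(6EI) at the far end, so f₁₁ = f₂₂ = 4/EI and f₁₂ = f₂₁ = 2/EI.
Compatibility — zero rotation at each built-in end:
  4 M_A + 2 M_B = 1439
  2 M_A + 4 M_B = 1529
Solving the pair gives M_A = 225 kN·m and M_B = 269.6 kN·m (hogging).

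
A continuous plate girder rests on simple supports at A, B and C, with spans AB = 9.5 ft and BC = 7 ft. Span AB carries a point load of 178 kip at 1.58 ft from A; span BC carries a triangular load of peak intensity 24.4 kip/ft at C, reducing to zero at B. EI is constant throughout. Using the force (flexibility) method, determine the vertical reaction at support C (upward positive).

R_C = 41.46 kip

Take M_B as the redundant. Released structure: two simple spans AB and BC with a hinge at B.
End slopes at the hinge B, treating each span as simply supported:
  span AB: point load 178 at a = 1.58: Pab(L + a)/(6LEI) = 433/EI
  span BC: triangular load, peak 24.4: 7w₀L³/(360EI) = 162.7/EI
  relative rotation θ_0 = (433 + 162.7)/EI = 595.7/EI
A unit hogging moment at B produces rotation L₁/(3EI) + L₂/(3EI) = 5.5/EI.
Compatibility: M_B·(L₁+L₂)/(3EI) = θ_0, giving M_B = 108.3 kip·ft (hogging).
Span BC, ΣM about C: R_B^{BC}·7 = 199.3 + 108.3, so R_B^{BC} = 43.94 kip and R_C = 85.4 − 43.94 = 41.46 kip.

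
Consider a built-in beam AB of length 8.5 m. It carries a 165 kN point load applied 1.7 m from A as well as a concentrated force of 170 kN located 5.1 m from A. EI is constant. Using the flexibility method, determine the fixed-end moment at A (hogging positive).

M_A = 318.2 kN·m

Release both end moments; the primary structure is a simply-supported span AB with redundants M_A and M_B.
Simple-span end rotations at A and B under the given loads:
  at A: point load 165 at a = 1.7: Pab(L + b)/(6LEI) = 572.2/EI
  at B: point load 165 at a = 1.7: Pab(L + a)/(6LEI) = 381.5/EI
  at A: point load 170 at a = 5.1: Pab(L + b)/(6LEI) = 687.8/EI
  at B: point load 170 at a = 5.1: Pab(L + a)/(6LEI) = 786.1/EI
  θ_A0 = 1260/EI,  θ_B0 = 1168/EI
Flexibility coefficients: a unit moment at one end gives L/(3EI) there and L/(6EI) at the far end, so f₁₁ = f₂₂ = 2.833/EI and f₁₂ = f₂₁ = 1.417/EI.
Compatibility — zero rotation at each built-in end:
  2.833 M_A + 1.417 M_B = 1260
  1.417 M_A + 2.833 M_B = 1168
Solving the pair gives M_A = 318.2 kN·m and M_B = 253 kN·m (hogging).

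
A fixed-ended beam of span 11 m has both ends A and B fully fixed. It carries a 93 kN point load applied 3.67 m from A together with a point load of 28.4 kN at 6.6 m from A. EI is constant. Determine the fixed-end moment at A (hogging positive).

Take the two fixed-end moments M_A, M_B as redundants; the released structure is the simple span AB.
End rotations of the released simple span under the applied load (×1/EI):
  at A: point load 93 at a = 3.67: Pab(L + b)/(6LEI) = 694.8/EI
  at B: point load 93 at a = 3.67: Pab(L + a)/(6LEI) = 556.1/EI
  at A: point load 28.4 at a = 6.6: Pab(L + b)/(6LEI) = 192.4/EI
  at B: point load 28.4 at a = 6.6: Pab(L + a)/(6LEI) = 219.9/EI
  θ_A0 = 887.3/EI,  θ_B0 = 776/EI
Flexibility coefficients: a unit moment at one end gives L/(3EI) there and L/(6EI) at the far end, so f₁₁ = f₂₂ = 3.667/EI and f₁₂ = f₂₁ = 1.833/EI.
Compatibility — zero rotation at each built-in end:
  3.667 M_A + 1.833 M_B = 887.3
  1.833 M_A + 3.667 M_B = 776
Solving the pair gives M_A = 181.5 kN·m and M_B = 120.9 kN·m (hogging).

M_A = 181.5 kN·m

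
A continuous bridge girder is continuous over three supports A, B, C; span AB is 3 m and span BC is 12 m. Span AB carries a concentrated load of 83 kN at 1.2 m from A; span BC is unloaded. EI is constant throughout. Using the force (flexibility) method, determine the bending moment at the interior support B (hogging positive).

M_B = 8.366 kN·m

Release continuity at B by inserting a hinge; the redundant is the internal moment M_B. The primary structure is two simply-supported spans AB and BC.
Discontinuity in slope at B on the released structure — sum the simple-span end rotations:
  span AB: point load 83 at a = 1.2: Pab(L + a)/(6LEI) = 41.83/EI
  relative rotation θ_0 = (41.83 + 0)/EI = 41.83/EI
A unit hogging moment at B produces rotation L₁/(3EI) + L₂/(3EI) = 5/EI.
Compatibility: M_B·(L₁+L₂)/(3EI) = θ_0, giving M_B = 8.366 kN·m (hogging).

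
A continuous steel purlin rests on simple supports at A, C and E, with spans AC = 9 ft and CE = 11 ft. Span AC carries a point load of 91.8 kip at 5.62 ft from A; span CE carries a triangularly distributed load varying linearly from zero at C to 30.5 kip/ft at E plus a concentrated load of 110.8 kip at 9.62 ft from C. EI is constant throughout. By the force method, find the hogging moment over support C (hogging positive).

M_C = 230.6 kip·ft

Take M_C as the redundant. Released structure: two simple spans AC and CE with a hinge at C.
Rotations at C on the released spans (each span's end-slope, ×1/EI):
  span AC: point load 91.8 at a = 5.62: Pab(L + a)/(6LEI) = 472.1/EI
  span CE: triangular load, peak 30.5: 7w₀L³/(360EI) = 789.4/EI
  span CE: point load 110.8 at a = 9.62: Pab(L + b)/(6LEI) = 275.9/EI
  relative rotation θ_0 = (472.1 + 1065)/EI = 1537/EI
A unit hogging moment at C produces rotation L₁/(3EI) + L₂/(3EI) = 6.667/EI.
Slope continuity at C: θ_0 = M_C·6.667/EI, so M_C = 1537/6.667 = 230.6 kip·ft (hogging).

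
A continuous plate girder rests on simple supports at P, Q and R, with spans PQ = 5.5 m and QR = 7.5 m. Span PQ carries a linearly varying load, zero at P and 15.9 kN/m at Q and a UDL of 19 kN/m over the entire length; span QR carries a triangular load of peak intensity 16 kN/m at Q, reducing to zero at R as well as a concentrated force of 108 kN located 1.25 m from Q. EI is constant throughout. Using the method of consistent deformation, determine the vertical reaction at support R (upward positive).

Insert a hinge at Q; M_Q is the redundant, and each span becomes simply supported.
Discontinuity in slope at Q on the released structure — sum the simple-span end rotations:
  span PQ: triangular load, peak 15.9: w₀L³/(45EI) = 58.79/EI
  span PQ: UDL 19: wL³/(24EI) = 131.7/EI
  span QR: triangular load, peak 16: w₀L³/(45EI) = 150/EI
  span QR: point load 108 at a = 1.25: Pab(L + b)/(6LEI) = 257.8/EI
  relative rotation θ_0 = (190.5 + 407.8)/EI = 598.3/EI
A unit hogging moment at Q produces rotation L₁/(3EI) + L₂/(3EI) = 4.333/EI.
Slope continuity at Q: θ_0 = M_Q·4.333/EI, so M_Q = 598.3/4.333 = 138.1 kN·m (hogging).
Span QR, ΣM about R: R_Q^{QR}·7.5 = 975 + 138.1, so R_Q^{QR} = 148.4 kN and R_R = 168 − 148.4 = 19.59 kN.

R_R = 19.59 kN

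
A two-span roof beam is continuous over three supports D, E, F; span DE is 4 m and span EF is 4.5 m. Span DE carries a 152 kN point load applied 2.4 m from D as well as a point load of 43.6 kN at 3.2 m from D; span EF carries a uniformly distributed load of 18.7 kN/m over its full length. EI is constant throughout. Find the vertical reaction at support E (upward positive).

R_E = 211.5 kN

Insert a hinge at E; M_E is the redundant, and each span becomes simply supported.
Rotations at E on the released spans (each span's end-slope, ×1/EI):
  span DE: point load 152 at a = 2.4: Pab(L + a)/(6LEI) = 155.6/EI
  span DE: point load 43.6 at a = 3.2: Pab(L + a)/(6LEI) = 33.48/EI
  span EF: UDL 18.7: wL³/(24EI) = 71/EI
  relative rotation θ_0 = (189.1 + 71)/EI = 260.1/EI
A unit hogging moment at E produces rotation L₁/(3EI) + L₂/(3EI) = 2.833/EI.
Compatibility: M_E·(L₁+L₂)/(3EI) = θ_0, giving M_E = 91.81 kN·m (hogging).
Span DE, ΣM about D with M_E applied at E: R_E^{DE}·4 = 504.3 + 91.81, so R_E^{DE} = 149 kN and R_D = 195.6 − 149 = 46.57 kN.
Span EF, ΣM about F: R_E^{EF}·4.5 = 189.3 + 91.81, so R_E^{EF} = 62.48 kN and R_F = 84.15 − 62.48 = 21.67 kN.
R_E = 149 + 62.48 = 211.5 kN.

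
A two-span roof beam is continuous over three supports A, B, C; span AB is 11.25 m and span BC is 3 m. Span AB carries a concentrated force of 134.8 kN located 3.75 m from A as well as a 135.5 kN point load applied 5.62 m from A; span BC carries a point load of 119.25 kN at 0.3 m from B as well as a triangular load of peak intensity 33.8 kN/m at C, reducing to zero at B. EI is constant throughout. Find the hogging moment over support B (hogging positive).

M_B = 413.1 kN·m

Take M_B as the redundant. Released structure: two simple spans AB and BC with a hinge at B.
Rotations at B on the released spans (each span's end-slope, ×1/EI):
  span AB: point load 134.8 at a = 3.75: Pab(L + a)/(6LEI) = 842.5/EI
  span AB: point load 135.5 at a = 5.62: Pab(L + a)/(6LEI) = 1072/EI
  span BC: point load 119.25 at a = 0.3: Pab(L + b)/(6LEI) = 30.59/EI
  span BC: triangular load, peak 33.8: 7w₀L³/(360EI) = 17.75/EI
  relative rotation θ_0 = (1914 + 48.33)/EI = 1962/EI
A unit hogging moment at B produces rotation L₁/(3EI) + L₂/(3EI) = 4.75/EI.
Compatibility: M_B·(L₁+L₂)/(3EI) = θ_0, giving M_B = 413.1 kN·m (hogging).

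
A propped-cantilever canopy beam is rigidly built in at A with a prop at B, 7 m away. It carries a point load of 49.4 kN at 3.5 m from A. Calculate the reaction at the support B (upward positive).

Choose R_B as the redundant. The primary structure is the cantilever fixed at A.
Downward deflection at the released point B due to the loads:
  point load 49.4 at a = 3.5: Pa²(3L − a)/(6EI) = 1765/EI
Flexibility coefficient — unit upward force at B: δ_{BB} = L³/(3EI) = 114.3/EI.
The prop prevents deflection at B: R_B = δ_0/δ_{BB} = 1765/114.3 = 15.44 kN.

R_B = 15.44 kN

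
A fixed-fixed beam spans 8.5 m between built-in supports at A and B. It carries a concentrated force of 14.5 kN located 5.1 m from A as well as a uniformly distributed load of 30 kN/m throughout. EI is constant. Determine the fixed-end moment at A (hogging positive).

Release both end moments; the primary structure is a simply-supported span AB with redundants M_A and M_B.
On the primary (simply-supported) span, the end slopes from the loading are:
  at A: point load 14.5 at a = 5.1: Pab(L + b)/(6LEI) = 58.67/EI
  at B: point load 14.5 at a = 5.1: Pab(L + a)/(6LEI) = 67.05/EI
  at A: UDL 30: wL³/(24EI) = 767.7/EI
  at B: UDL 30: wL³/(24EI) = 767.7/EI
  θ_A0 = 826.3/EI,  θ_B0 = 834.7/EI
Flexibility coefficients: a unit moment at one end gives L/(3EI) there and L/(6EI) at the far end, so f₁₁ = f₂₂ = 2.833/EI and f₁₂ = f₂₁ = 1.417/EI.
Compatibility — zero rotation at each built-in end:
  2.833 M_A + 1.417 M_B = 826.3
  1.417 M_A + 2.833 M_B = 834.7
Solving the pair gives M_A = 192.5 kN·m and M_B = 198.4 kN·m (hogging).

M_A = 192.5 kN·m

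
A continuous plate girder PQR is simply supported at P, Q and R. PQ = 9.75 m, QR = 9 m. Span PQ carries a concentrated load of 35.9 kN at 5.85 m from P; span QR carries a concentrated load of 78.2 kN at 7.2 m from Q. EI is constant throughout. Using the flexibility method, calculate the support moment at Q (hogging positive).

M_Q = 67.38 kN·m

Take M_Q as the redundant. Released structure: two simple spans PQ and QR with a hinge at Q.
Rotations at Q on the released spans (each span's end-slope, ×1/EI):
  span PQ: point load 35.9 at a = 5.85: Pab(L + a)/(6LEI) = 218.4/EI
  span QR: point load 78.2 at a = 7.2: Pab(L + b)/(6LEI) = 202.7/EI
  relative rotation θ_0 = (218.4 + 202.7)/EI = 421.1/EI
A unit hogging moment at Q produces rotation L₁/(3EI) + L₂/(3EI) = 6.25/EI.
Compatibility: M_Q·(L₁+L₂)/(3EI) = θ_0, giving M_Q = 67.38 kN·m (hogging).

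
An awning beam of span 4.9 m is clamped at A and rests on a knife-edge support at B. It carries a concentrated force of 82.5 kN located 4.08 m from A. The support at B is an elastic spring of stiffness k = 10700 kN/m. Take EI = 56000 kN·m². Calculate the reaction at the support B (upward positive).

Choose R_B as the redundant. The primary structure is the cantilever fixed at A.
Deflection at B on the released cantilever, summing each load's contribution:
  point load 82.5 at a = 4.08: Pa²(3L − a)/(6EI) = 2431/EI
Tip deflection under a unit load at B: L³/(3EI) = 39.22/EI.
With EI = 56000 kN·m²: δ_0 = 0.043407 m and δ_{BB} = 0.0007 m/kN.
Compatibility — the spring shortens by R_B/k under the reaction it provides: δ_0 − R_B·δ_{BB} = R_B/k. With 1/k = 0.000093 m/kN, R_B = δ_0 / (δ_{BB} + 1/k) = 0.043407 / (0.0007 + 0.000093) = 54.69 kN.

R_B = 54.69 kN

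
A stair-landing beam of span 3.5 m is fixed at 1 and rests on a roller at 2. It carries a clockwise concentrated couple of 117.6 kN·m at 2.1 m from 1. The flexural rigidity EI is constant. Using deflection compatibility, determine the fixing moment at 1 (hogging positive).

Remove the prop at 2; the released (primary) structure is a cantilever built in at 1.
Primary-structure tip deflection at 2 by superposition:
  clockwise couple 117.6 at a = 2.1: M₀a(2L − a)/(2EI) = 605.1/EI
Tip deflection under a unit load at 2: L³/(3EI) = 14.29/EI.
Compatibility at 2: δ_0 − R_2·δ_{22} = 0, so R_2 = 605.1/14.29 = 42.34 kN.
Moment equilibrium about 1: M_1 = Σ(load moments about 1) − R_2·L = 117.6 − 42.34×3.5 = -30.58 kN·m.

M_1 = -30.58 kN·m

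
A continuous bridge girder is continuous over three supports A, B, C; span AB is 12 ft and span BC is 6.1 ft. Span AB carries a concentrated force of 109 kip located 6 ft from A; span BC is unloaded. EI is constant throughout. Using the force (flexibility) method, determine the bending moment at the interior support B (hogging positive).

Release continuity at B by inserting a hinge; the redundant is the internal moment M_B. The primary structure is two simply-supported spans AB and BC.
End slopes at the hinge B, treating each span as simply supported:
  span AB: point load 109 at a = 6: Pab(L + a)/(6LEI) = 981/EI
  relative rotation θ_0 = (981 + 0)/EI = 981/EI
A unit hogging moment at B produces rotation L₁/(3EI) + L₂/(3EI) = 6.033/EI.
Slope continuity at B: θ_0 = M_B·6.033/EI, so M_B = 981/6.033 = 162.6 kip·ft (hogging).

M_B = 162.6 kip·ft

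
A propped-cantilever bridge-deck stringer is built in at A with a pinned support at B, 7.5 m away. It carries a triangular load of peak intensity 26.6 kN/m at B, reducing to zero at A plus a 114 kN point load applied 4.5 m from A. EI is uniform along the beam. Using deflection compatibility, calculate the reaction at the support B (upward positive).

Remove the prop at B; the released (primary) structure is a cantilever built in at A.
Downward deflection at the released point B due to the loads:
  triangular load, peak 26.6 at the free end: 11w₀L⁴/(120EI) = 7715/EI
  point load 114 at a = 4.5: Pa²(3L − a)/(6EI) = 6926/EI
  δ_0 = 14641/EI
Tip deflection under a unit load at B: L³/(3EI) = 140.6/EI.
Compatibility at B: δ_0 − R_B·δ_{BB} = 0, so R_B = 14641/140.6 = 104.1 kN.

R_B = 104.1 kN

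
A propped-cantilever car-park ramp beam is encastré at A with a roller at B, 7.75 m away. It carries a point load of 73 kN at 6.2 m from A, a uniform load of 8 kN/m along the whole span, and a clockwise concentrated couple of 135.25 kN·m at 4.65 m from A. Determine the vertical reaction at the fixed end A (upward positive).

R_A = 38.37 kN

Release the roller at B. Primary structure: cantilever fixed at A.
Primary-structure tip deflection at B by superposition:
  point load 73 at a = 6.2: Pa²(3L − a)/(6EI) = 7974/EI
  UDL 8: wL⁴/(8EI) = 3608/EI
  clockwise couple 135.25 at a = 4.65: M₀a(2L − a)/(2EI) = 3412/EI
  δ_0 = 14993/EI
Flexibility coefficient — unit upward force at B: δ_{BB} = L³/(3EI) = 155.2/EI.
The prop prevents deflection at B: R_B = δ_0/δ_{BB} = 14993/155.2 = 96.63 kN.
Vertical equilibrium: R_A = ΣP − R_B = 135 − 96.63 = 38.37 kN.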